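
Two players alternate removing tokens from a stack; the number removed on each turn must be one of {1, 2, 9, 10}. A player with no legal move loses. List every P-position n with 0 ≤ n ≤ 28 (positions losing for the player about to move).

n :  0  1  2  3  4  5  6  7  8  9 10 11 12 13 14 15 16 17 18 19 20 21 22 23 24 25 26 27 28
G :  0  1  2  0  1  2  0  1  2  3  4  0  1  2  0  1  2  0  1  2  3  4  0  1  2  0  1  2  0
P-positions are exactly the n with G(n) = 0.

0, 3, 6, 11, 14, 17, 22, 25, 28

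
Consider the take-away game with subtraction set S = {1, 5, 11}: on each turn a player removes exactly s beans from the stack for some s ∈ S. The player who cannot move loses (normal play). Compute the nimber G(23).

n :  0  1  2  3  4  5  6  7  8  9 10 11 12 13 14 15 16 17 18 19 20 21 22 23
G :  0  1  0  1  0  1  0  1  0  1  0  1  0  1  0  1  0  1  0  1  0  1  0  1

1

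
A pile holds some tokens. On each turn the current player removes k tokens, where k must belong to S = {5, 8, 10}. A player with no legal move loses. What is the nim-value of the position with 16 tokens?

n :  0  1  2  3  4  5  6  7  8  9 10 11 12 13 14 15 16
G :  0  0  0  0  0  1  1  1  1  1  2  2  2  2  2  0  0

0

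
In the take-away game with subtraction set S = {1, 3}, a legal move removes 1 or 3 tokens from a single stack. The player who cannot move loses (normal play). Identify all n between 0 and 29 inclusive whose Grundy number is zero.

G(0) = 0
G(1) = mex{0} = 1
G(2) = mex{1} = 0
G(3) = mex{0,0} = 1
G(4) = mex{1,1} = 0
G(5) = mex{0,0} = 1
G(6) = mex{1,1} = 0
G(7) = mex{0,0} = 1
G(8) = mex{1,1} = 0
G(9) = mex{0,0} = 1
G(10) = mex{1,1} = 0
G(11) = mex{0,0} = 1
G(12) = mex{1,1} = 0
G(13) = mex{0,0} = 1
G(14) = mex{1,1} = 0
G(15) = mex{0,0} = 1
G(16) = mex{1,1} = 0
G(17) = mex{0,0} = 1
G(18) = mex{1,1} = 0
G(19) = mex{0,0} = 1
G(20) = mex{1,1} = 0
G(21) = mex{0,0} = 1
G(22) = mex{1,1} = 0
G(23) = mex{0,0} = 1
G(24) = mex{1,1} = 0
G(25) = mex{0,0} = 1
G(26) = mex{1,1} = 0
G(27) = mex{0,0} = 1
G(28) = mex{1,1} = 0
G(29) = mex{0,0} = 1
P-positions are exactly the n with G(n) = 0.

0, 2, 4, 6, 8, 10, 12, 14, 16, 18, 20, 22, 24, 26, 28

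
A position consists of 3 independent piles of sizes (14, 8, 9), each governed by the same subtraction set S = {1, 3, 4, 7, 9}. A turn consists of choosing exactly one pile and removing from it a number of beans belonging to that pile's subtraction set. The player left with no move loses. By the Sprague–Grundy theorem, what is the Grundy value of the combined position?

All piles use S = {1, 3, 4, 7, 9}:
G(0) = 0
G(1) = mex{0} = 1
G(2) = mex{1} = 0
G(3) = mex{0,0} = 1
G(4) = mex{1,1,0} = 2
G(5) = mex{2,0,1} = 3
G(6) = mex{3,1,0} = 2
G(7) = mex{2,2,1,0} = 3
G(8) = mex{3,3,2,1} = 0
G(9) = mex{0,2,3,0,0} = 1
G(10) = mex{1,3,2,1,1} = 0
G(11) = mex{0,0,3,2,0} = 1
G(12) = mex{1,1,0,3,1} = 2
G(13) = mex{2,0,1,2,2} = 3
G(14) = mex{3,1,0,3,3} = 2
Pile A: G(14) = 2.
Pile B: G(8) = 0.
Pile C: G(9) = 1.
Combined Grundy value = 2 ⊕ 0 ⊕ 1 = 3.

3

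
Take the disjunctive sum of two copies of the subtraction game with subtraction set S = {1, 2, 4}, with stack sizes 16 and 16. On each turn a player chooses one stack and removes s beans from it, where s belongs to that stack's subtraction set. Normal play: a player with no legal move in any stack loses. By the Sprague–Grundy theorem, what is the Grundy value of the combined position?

All stacks use S = {1, 2, 4}:
n :  0  1  2  3  4  5  6  7  8  9 10 11 12 13 14 15 16
G :  0  1  2  0  1  2  0  1  2  0  1  2  0  1  2  0  1
Stack A: G(16) = 1.
Stack B: G(16) = 1.
Combined Grundy value = 1 ⊕ 1 = 0.

0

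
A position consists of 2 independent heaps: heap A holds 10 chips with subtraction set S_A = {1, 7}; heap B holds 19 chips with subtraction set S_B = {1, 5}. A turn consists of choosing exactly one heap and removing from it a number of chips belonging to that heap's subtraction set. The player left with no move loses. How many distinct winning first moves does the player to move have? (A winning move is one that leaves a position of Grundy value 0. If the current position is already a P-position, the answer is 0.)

4

Heap A, S = {1, 7}:
G(0) = 0
G(1) = mex{0} = 1
G(2) = mex{1} = 0
G(3) = mex{0} = 1
G(4) = mex{1} = 0
G(5) = mex{0} = 1
G(6) = mex{1} = 0
G(7) = mex{0,0} = 1
G(8) = mex{1,1} = 0
G(9) = mex{0,0} = 1
G(10) = mex{1,1} = 0
G_A(10) = 0.
Heap B, S = {1, 5}:
n :  0  1  2  3  4  5  6  7  8  9 10 11 12 13 14 15 16 17 18 19
G :  0  1  0  1  0  1  0  1  0  1  0  1  0  1  0  1  0  1  0  1
G_B(19) = 1.
Combined Grundy value = 0 ⊕ 1 = 1.
A winning move leaves total XOR = 0, i.e. changes one component's Grundy value g to g ⊕ X where X is the current total.
Heap A: need g' = 0⊕1 = 1. Options: 10−1→G=1, 10−7→G=1. Hits: 2.
Heap B: need g' = 1⊕1 = 0. Options: 19−1→G=0, 19−5→G=0. Hits: 2.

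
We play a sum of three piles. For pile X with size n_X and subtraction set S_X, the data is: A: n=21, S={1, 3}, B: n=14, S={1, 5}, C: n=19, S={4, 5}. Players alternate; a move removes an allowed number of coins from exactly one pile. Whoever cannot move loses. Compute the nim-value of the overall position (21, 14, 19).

1

Pile A, S = {1, 3}:
n :  0  1  2  3  4  5  6  7  8  9 10 11 12 13 14 15 16 17 18 19 20 21
G :  0  1  0  1  0  1  0  1  0  1  0  1  0  1  0  1  0  1  0  1  0  1
G_A(21) = 1.
Pile B, S = {1, 5}:
G(0) = 0
G(1) = mex{0} = 1
G(2) = mex{1} = 0
G(3) = mex{0} = 1
G(4) = mex{1} = 0
G(5) = mex{0,0} = 1
G(6) = mex{1,1} = 0
G(7) = mex{0,0} = 1
G(8) = mex{1,1} = 0
G(9) = mex{0,0} = 1
G(10) = mex{1,1} = 0
G(11) = mex{0,0} = 1
G(12) = mex{1,1} = 0
G(13) = mex{0,0} = 1
G(14) = mex{1,1} = 0
G_B(14) = 0.
Pile C, S = {4, 5}:
G(0) = 0
G(1) = mex{} = 0
G(2) = mex{} = 0
G(3) = mex{} = 0
G(4) = mex{0} = 1
G(5) = mex{0,0} = 1
G(6) = mex{0,0} = 1
G(7) = mex{0,0} = 1
G(8) = mex{1,0} = 2
G(9) = mex{1,1} = 0
G(10) = mex{1,1} = 0
G(11) = mex{1,1} = 0
G(12) = mex{2,1} = 0
G(13) = mex{0,2} = 1
G(14) = mex{0,0} = 1
G(15) = mex{0,0} = 1
G(16) = mex{0,0} = 1
G(17) = mex{1,0} = 2
G(18) = mex{1,1} = 0
G(19) = mex{1,1} = 0
G_C(19) = 0.
Combined Grundy value = 1 ⊕ 0 ⊕ 0 = 1.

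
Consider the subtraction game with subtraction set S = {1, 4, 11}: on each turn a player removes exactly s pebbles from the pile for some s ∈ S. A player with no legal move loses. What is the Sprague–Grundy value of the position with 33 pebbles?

G(0) = 0
G(1) = mex{0} = 1
G(2) = mex{1} = 0
G(3) = mex{0} = 1
G(4) = mex{1,0} = 2
G(5) = mex{2,1} = 0
G(6) = mex{0,0} = 1
G(7) = mex{1,1} = 0
G(8) = mex{0,2} = 1
G(9) = mex{1,0} = 2
G(10) = mex{2,1} = 0
G(11) = mex{0,0,0} = 1
G(12) = mex{1,1,1} = 0
G(13) = mex{0,2,0} = 1
G(14) = mex{1,0,1} = 2
G(15) = mex{2,1,2} = 0
G(16) = mex{0,0,0} = 1
G(17) = mex{1,1,1} = 0
G(18) = mex{0,2,0} = 1
G(19) = mex{1,0,1} = 2
G(20) = mex{2,1,2} = 0
G(21) = mex{0,0,0} = 1
G(22) = mex{1,1,1} = 0
G(23) = mex{0,2,0} = 1
G(24) = mex{1,0,1} = 2
G(25) = mex{2,1,2} = 0
G(26) = mex{0,0,0} = 1
G(27) = mex{1,1,1} = 0
G(28) = mex{0,2,0} = 1
G(29) = mex{1,0,1} = 2
G(30) = mex{2,1,2} = 0
G(31) = mex{0,0,0} = 1
G(32) = mex{1,1,1} = 0
G(33) = mex{0,2,0} = 1

1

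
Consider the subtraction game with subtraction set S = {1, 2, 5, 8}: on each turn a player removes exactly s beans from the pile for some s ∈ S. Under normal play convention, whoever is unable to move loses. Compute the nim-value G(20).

n :  0  1  2  3  4  5  6  7  8  9 10 11 12 13 14 15 16 17 18 19 20
G :  0  1  2  0  1  2  0  1  2  0  1  2  0  1  2  0  1  2  0  1  2

2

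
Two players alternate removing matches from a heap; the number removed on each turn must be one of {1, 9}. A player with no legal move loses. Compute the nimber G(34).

0

G(0) = 0
G(1) = mex{0} = 1
G(2) = mex{1} = 0
G(3) = mex{0} = 1
G(4) = mex{1} = 0
G(5) = mex{0} = 1
G(6) = mex{1} = 0
G(7) = mex{0} = 1
G(8) = mex{1} = 0
G(9) = mex{0,0} = 1
G(10) = mex{1,1} = 0
G(11) = mex{0,0} = 1
G(12) = mex{1,1} = 0
G(13) = mex{0,0} = 1
G(14) = mex{1,1} = 0
G(15) = mex{0,0} = 1
G(16) = mex{1,1} = 0
G(17) = mex{0,0} = 1
G(18) = mex{1,1} = 0
G(19) = mex{0,0} = 1
G(20) = mex{1,1} = 0
G(21) = mex{0,0} = 1
G(22) = mex{1,1} = 0
G(23) = mex{0,0} = 1
G(24) = mex{1,1} = 0
G(25) = mex{0,0} = 1
G(26) = mex{1,1} = 0
G(27) = mex{0,0} = 1
G(28) = mex{1,1} = 0
G(29) = mex{0,0} = 1
G(30) = mex{1,1} = 0
G(31) = mex{0,0} = 1
G(32) = mex{1,1} = 0
G(33) = mex{0,0} = 1
G(34) = mex{1,1} = 0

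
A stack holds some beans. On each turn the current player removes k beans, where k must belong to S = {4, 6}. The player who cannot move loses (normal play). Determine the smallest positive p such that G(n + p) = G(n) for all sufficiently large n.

n :  0  1  2  3  4  5  6  7  8  9 10 11 12 13 14 15 16 17 18 19 20 21
G :  0  0  0  0  1  1  1  1  2  2  0  0  0  0  1  1  1  1  2  2  0  0
G(n+10) = G(n) holds for n = 0,…,5 (a full window of length max(S) = 6), so the sequence is purely periodic with period 10.

10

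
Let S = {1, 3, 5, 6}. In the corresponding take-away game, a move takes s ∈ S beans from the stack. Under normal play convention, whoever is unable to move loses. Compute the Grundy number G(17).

G(0) = 0
G(1) = mex{0} = 1
G(2) = mex{1} = 0
G(3) = mex{0,0} = 1
G(4) = mex{1,1} = 0
G(5) = mex{0,0,0} = 1
G(6) = mex{1,1,1,0} = 2
G(7) = mex{2,0,0,1} = 3
G(8) = mex{3,1,1,0} = 2
G(9) = mex{2,2,0,1} = 3
G(10) = mex{3,3,1,0} = 2
G(11) = mex{2,2,2,1} = 0
G(12) = mex{0,3,3,2} = 1
G(13) = mex{1,2,2,3} = 0
G(14) = mex{0,0,3,2} = 1
G(15) = mex{1,1,2,3} = 0
G(16) = mex{0,0,0,2} = 1
G(17) = mex{1,1,1,0} = 2

2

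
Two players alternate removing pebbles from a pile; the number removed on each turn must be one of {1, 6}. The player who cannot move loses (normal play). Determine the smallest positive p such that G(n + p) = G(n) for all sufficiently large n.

n :  0  1  2  3  4  5  6  7  8  9 10 11 12 13 14 15
G :  0  1  0  1  0  1  2  0  1  0  1  0  1  2  0  1
G(n+7) = G(n) holds for n = 0,…,5 (a full window of length max(S) = 6), so the sequence is purely periodic with period 7.

7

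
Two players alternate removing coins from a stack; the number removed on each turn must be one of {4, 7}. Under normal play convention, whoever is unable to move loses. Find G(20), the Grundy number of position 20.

G(0) = 0
G(1) = mex{} = 0
G(2) = mex{} = 0
G(3) = mex{} = 0
G(4) = mex{0} = 1
G(5) = mex{0} = 1
G(6) = mex{0} = 1
G(7) = mex{0,0} = 1
G(8) = mex{1,0} = 2
G(9) = mex{1,0} = 2
G(10) = mex{1,0} = 2
G(11) = mex{1,1} = 0
G(12) = mex{2,1} = 0
G(13) = mex{2,1} = 0
G(14) = mex{2,1} = 0
G(15) = mex{0,2} = 1
G(16) = mex{0,2} = 1
G(17) = mex{0,2} = 1
G(18) = mex{0,0} = 1
G(19) = mex{1,0} = 2
G(20) = mex{1,0} = 2

2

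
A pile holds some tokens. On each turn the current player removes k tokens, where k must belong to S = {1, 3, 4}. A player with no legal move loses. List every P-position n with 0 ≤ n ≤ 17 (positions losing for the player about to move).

G(0) = 0
G(1) = mex{0} = 1
G(2) = mex{1} = 0
G(3) = mex{0,0} = 1
G(4) = mex{1,1,0} = 2
G(5) = mex{2,0,1} = 3
G(6) = mex{3,1,0} = 2
G(7) = mex{2,2,1} = 0
G(8) = mex{0,3,2} = 1
G(9) = mex{1,2,3} = 0
G(10) = mex{0,0,2} = 1
G(11) = mex{1,1,0} = 2
G(12) = mex{2,0,1} = 3
G(13) = mex{3,1,0} = 2
G(14) = mex{2,2,1} = 0
G(15) = mex{0,3,2} = 1
G(16) = mex{1,2,3} = 0
G(17) = mex{0,0,2} = 1
P-positions are exactly the n with G(n) = 0.

0, 2, 7, 9, 14, 16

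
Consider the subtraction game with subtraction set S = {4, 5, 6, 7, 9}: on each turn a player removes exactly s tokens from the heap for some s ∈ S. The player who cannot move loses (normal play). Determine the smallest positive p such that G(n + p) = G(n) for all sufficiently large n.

n :  0  1  2  3  4  5  6  7  8  9 10 11 12 13 14 15 16 17 18 19 20 21 22 23 24 25 26 27
G :  0  0  0  0  1  1  1  1  2  2  2  2  3  0  0  0  0  1  1  1  1  2  2  2  2  3  0  0
G(n+13) = G(n) holds for n = 0,…,8 (a full window of length max(S) = 9), so the sequence is purely periodic with period 13.

13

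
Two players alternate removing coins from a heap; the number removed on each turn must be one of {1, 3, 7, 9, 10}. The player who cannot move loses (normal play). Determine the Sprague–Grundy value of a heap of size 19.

G(0) = 0
G(1) = mex{0} = 1
G(2) = mex{1} = 0
G(3) = mex{0,0} = 1
G(4) = mex{1,1} = 0
G(5) = mex{0,0} = 1
G(6) = mex{1,1} = 0
G(7) = mex{0,0,0} = 1
G(8) = mex{1,1,1} = 0
G(9) = mex{0,0,0,0} = 1
G(10) = mex{1,1,1,1,0} = 2
G(11) = mex{2,0,0,0,1} = 3
G(12) = mex{3,1,1,1,0} = 2
G(13) = mex{2,2,0,0,1} = 3
G(14) = mex{3,3,1,1,0} = 2
G(15) = mex{2,2,0,0,1} = 3
G(16) = mex{3,3,1,1,0} = 2
G(17) = mex{2,2,2,0,1} = 3
G(18) = mex{3,3,3,1,0} = 2
G(19) = mex{2,2,2,2,1} = 0

0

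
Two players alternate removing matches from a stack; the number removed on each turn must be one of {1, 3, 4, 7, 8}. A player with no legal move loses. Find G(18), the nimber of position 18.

3

n :  0  1  2  3  4  5  6  7  8  9 10 11 12 13 14 15 16 17 18
G :  0  1  0  1  2  3  2  3  4  5  4  0  1  0  1  2  3  2  3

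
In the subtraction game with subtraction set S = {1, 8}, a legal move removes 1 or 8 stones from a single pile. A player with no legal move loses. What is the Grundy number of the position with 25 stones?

1

G(0) = 0
G(1) = mex{0} = 1
G(2) = mex{1} = 0
G(3) = mex{0} = 1
G(4) = mex{1} = 0
G(5) = mex{0} = 1
G(6) = mex{1} = 0
G(7) = mex{0} = 1
G(8) = mex{1,0} = 2
G(9) = mex{2,1} = 0
G(10) = mex{0,0} = 1
G(11) = mex{1,1} = 0
G(12) = mex{0,0} = 1
G(13) = mex{1,1} = 0
G(14) = mex{0,0} = 1
G(15) = mex{1,1} = 0
G(16) = mex{0,2} = 1
G(17) = mex{1,0} = 2
G(18) = mex{2,1} = 0
G(19) = mex{0,0} = 1
G(20) = mex{1,1} = 0
G(21) = mex{0,0} = 1
G(22) = mex{1,1} = 0
G(23) = mex{0,0} = 1
G(24) = mex{1,1} = 0
G(25) = mex{0,2} = 1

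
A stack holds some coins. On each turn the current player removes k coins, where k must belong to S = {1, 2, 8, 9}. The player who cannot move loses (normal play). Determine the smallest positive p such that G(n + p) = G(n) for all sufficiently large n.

G(0) = 0
G(1) = mex{0} = 1
G(2) = mex{1,0} = 2
G(3) = mex{2,1} = 0
G(4) = mex{0,2} = 1
G(5) = mex{1,0} = 2
G(6) = mex{2,1} = 0
G(7) = mex{0,2} = 1
G(8) = mex{1,0,0} = 2
G(9) = mex{2,1,1,0} = 3
G(10) = mex{3,2,2,1} = 0
G(11) = mex{0,3,0,2} = 1
G(12) = mex{1,0,1,0} = 2
G(13) = mex{2,1,2,1} = 0
G(14) = mex{0,2,0,2} = 1
G(15) = mex{1,0,1,0} = 2
G(16) = mex{2,1,2,1} = 0
G(17) = mex{0,2,3,2} = 1
G(18) = mex{1,0,0,3} = 2
G(19) = mex{2,1,1,0} = 3
G(20) = mex{3,2,2,1} = 0
G(21) = mex{0,3,0,2} = 1
G(n+10) = G(n) holds for n = 0,…,8 (a full window of length max(S) = 9), so the sequence is purely periodic with period 10.

10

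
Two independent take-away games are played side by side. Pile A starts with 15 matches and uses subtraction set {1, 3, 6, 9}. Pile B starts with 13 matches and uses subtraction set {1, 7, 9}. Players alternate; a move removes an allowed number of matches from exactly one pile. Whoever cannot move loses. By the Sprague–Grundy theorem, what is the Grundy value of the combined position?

Pile A, S = {1, 3, 6, 9}:
n :  0  1  2  3  4  5  6  7  8  9 10 11 12 13 14 15
G :  0  1  0  1  0  1  2  3  2  3  2  3  0  1  0  1
G_A(15) = 1.
Pile B, S = {1, 7, 9}:
n :  0  1  2  3  4  5  6  7  8  9 10 11 12 13
G :  0  1  0  1  0  1  0  1  0  1  0  1  0  1
G_B(13) = 1.
Combined Grundy value = 1 ⊕ 1 = 0.

0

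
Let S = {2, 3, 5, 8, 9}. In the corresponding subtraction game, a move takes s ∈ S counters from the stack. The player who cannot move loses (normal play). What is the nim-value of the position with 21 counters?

3

G(0) = 0
G(1) = mex{} = 0
G(2) = mex{0} = 1
G(3) = mex{0,0} = 1
G(4) = mex{1,0} = 2
G(5) = mex{1,1,0} = 2
G(6) = mex{2,1,0} = 3
G(7) = mex{2,2,1} = 0
G(8) = mex{3,2,1,0} = 4
G(9) = mex{0,3,2,0,0} = 1
G(10) = mex{4,0,2,1,0} = 3
G(11) = mex{1,4,3,1,1} = 0
G(12) = mex{3,1,0,2,1} = 4
G(13) = mex{0,3,4,2,2} = 1
G(14) = mex{4,0,1,3,2} = 5
G(15) = mex{1,4,3,0,3} = 2
G(16) = mex{5,1,0,4,0} = 2
G(17) = mex{2,5,4,1,4} = 0
G(18) = mex{2,2,1,3,1} = 0
G(19) = mex{0,2,5,0,3} = 1
G(20) = mex{0,0,2,4,0} = 1
G(21) = mex{1,0,2,1,4} = 3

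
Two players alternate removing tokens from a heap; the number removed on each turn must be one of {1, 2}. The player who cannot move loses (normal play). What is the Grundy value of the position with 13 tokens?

G(0) = 0
G(1) = mex{0} = 1
G(2) = mex{1,0} = 2
G(3) = mex{2,1} = 0
G(4) = mex{0,2} = 1
G(5) = mex{1,0} = 2
G(6) = mex{2,1} = 0
G(7) = mex{0,2} = 1
G(8) = mex{1,0} = 2
G(9) = mex{2,1} = 0
G(10) = mex{0,2} = 1
G(11) = mex{1,0} = 2
G(12) = mex{2,1} = 0
G(13) = mex{0,2} = 1

1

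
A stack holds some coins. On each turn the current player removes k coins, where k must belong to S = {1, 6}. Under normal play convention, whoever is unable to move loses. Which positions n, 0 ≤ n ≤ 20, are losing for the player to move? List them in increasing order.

n :  0  1  2  3  4  5  6  7  8  9 10 11 12 13 14 15 16 17 18 19 20
G :  0  1  0  1  0  1  2  0  1  0  1  0  1  2  0  1  0  1  0  1  2
P-positions are exactly the n with G(n) = 0.

0, 2, 4, 7, 9, 11, 14, 16, 18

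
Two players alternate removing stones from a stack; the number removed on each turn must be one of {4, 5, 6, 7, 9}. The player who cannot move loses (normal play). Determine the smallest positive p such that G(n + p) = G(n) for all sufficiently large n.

13

n :  0  1  2  3  4  5  6  7  8  9 10 11 12 13 14 15 16 17 18 19 20 21 22 23 24 25 26 27
G :  0  0  0  0  1  1  1  1  2  2  2  2  3  0  0  0  0  1  1  1  1  2  2  2  2  3  0  0
G(n+13) = G(n) holds for n = 0,…,8 (a full window of length max(S) = 9), so the sequence is purely periodic with period 13.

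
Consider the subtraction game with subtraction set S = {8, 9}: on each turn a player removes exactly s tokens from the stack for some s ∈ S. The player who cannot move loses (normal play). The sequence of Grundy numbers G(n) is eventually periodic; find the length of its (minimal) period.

17

n :  0  1  2  3  4  5  6  7  8  9 10 11 12 13 14 15 16 17 18 19 20 21 22 23 24 25 26 27 28 29 30 31 32 33 34 35
G :  0  0  0  0  0  0  0  0  1  1  1  1  1  1  1  1  2  0  0  0  0  0  0  0  0  1  1  1  1  1  1  1  1  2  0  0
G(n+17) = G(n) holds for n = 0,…,8 (a full window of length max(S) = 9), so the sequence is purely periodic with period 17.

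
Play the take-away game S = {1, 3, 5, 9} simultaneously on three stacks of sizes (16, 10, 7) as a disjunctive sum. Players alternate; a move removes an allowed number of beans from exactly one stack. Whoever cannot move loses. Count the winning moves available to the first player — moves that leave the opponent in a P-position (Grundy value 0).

11

All stacks use S = {1, 3, 5, 9}:
n :  0  1  2  3  4  5  6  7  8  9 10 11 12 13 14 15 16
G :  0  1  0  1  0  1  0  1  0  1  0  1  0  1  0  1  0
Stack A: G(16) = 0.
Stack B: G(10) = 0.
Stack C: G(7) = 1.
Combined Grundy value = 0 ⊕ 0 ⊕ 1 = 1.
A winning move leaves total XOR = 0, i.e. changes one component's Grundy value g to g ⊕ X where X is the current total.
Stack A: need g' = 0⊕1 = 1. Options: 16−1→G=1, 16−3→G=1, 16−5→G=1, 16−9→G=1. Hits: 4.
Stack B: need g' = 0⊕1 = 1. Options: 10−1→G=1, 10−3→G=1, 10−5→G=1, 10−9→G=1. Hits: 4.
Stack C: need g' = 1⊕1 = 0. Options: 7−1→G=0, 7−3→G=0, 7−5→G=0. Hits: 3.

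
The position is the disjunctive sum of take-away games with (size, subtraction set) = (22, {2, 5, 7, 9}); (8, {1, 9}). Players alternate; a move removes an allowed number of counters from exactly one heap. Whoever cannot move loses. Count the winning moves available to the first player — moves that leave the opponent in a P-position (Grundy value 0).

Heap A, S = {2, 5, 7, 9}:
G(0) = 0
G(1) = mex{} = 0
G(2) = mex{0} = 1
G(3) = mex{0} = 1
G(4) = mex{1} = 0
G(5) = mex{1,0} = 2
G(6) = mex{0,0} = 1
G(7) = mex{2,1,0} = 3
G(8) = mex{1,1,0} = 2
G(9) = mex{3,0,1,0} = 2
G(10) = mex{2,2,1,0} = 3
G(11) = mex{2,1,0,1} = 3
G(12) = mex{3,3,2,1} = 0
G(13) = mex{3,2,1,0} = 4
G(14) = mex{0,2,3,2} = 1
G(15) = mex{4,3,2,1} = 0
G(16) = mex{1,3,2,3} = 0
G(17) = mex{0,0,3,2} = 1
G(18) = mex{0,4,3,2} = 1
G(19) = mex{1,1,0,3} = 2
G(20) = mex{1,0,4,3} = 2
G(21) = mex{2,0,1,0} = 3
G(22) = mex{2,1,0,4} = 3
G_A(22) = 3.
Heap B, S = {1, 9}:
G(0) = 0
G(1) = mex{0} = 1
G(2) = mex{1} = 0
G(3) = mex{0} = 1
G(4) = mex{1} = 0
G(5) = mex{0} = 1
G(6) = mex{1} = 0
G(7) = mex{0} = 1
G(8) = mex{1} = 0
G_B(8) = 0.
Combined Grundy value = 3 ⊕ 0 = 3.
A winning move leaves total XOR = 0, i.e. changes one component's Grundy value g to g ⊕ X where X is the current total.
Heap A: need g' = 3⊕3 = 0. Options: 22−2→G=2, 22−5→G=1, 22−7→G=0, 22−9→G=4. Hits: 1.
Heap B: need g' = 0⊕3 = 3. Options: 8−1→G=1. Hits: 0.

1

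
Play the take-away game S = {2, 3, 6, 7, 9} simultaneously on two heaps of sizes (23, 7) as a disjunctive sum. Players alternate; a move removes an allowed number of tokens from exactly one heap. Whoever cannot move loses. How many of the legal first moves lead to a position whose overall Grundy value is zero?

1

All heaps use S = {2, 3, 6, 7, 9}:
G(0) = 0
G(1) = mex{} = 0
G(2) = mex{0} = 1
G(3) = mex{0,0} = 1
G(4) = mex{1,0} = 2
G(5) = mex{1,1} = 0
G(6) = mex{2,1,0} = 3
G(7) = mex{0,2,0,0} = 1
G(8) = mex{3,0,1,0} = 2
G(9) = mex{1,3,1,1,0} = 2
G(10) = mex{2,1,2,1,0} = 3
G(11) = mex{2,2,0,2,1} = 3
G(12) = mex{3,2,3,0,1} = 4
G(13) = mex{3,3,1,3,2} = 0
G(14) = mex{4,3,2,1,0} = 5
G(15) = mex{0,4,2,2,3} = 1
G(16) = mex{5,0,3,2,1} = 4
G(17) = mex{1,5,3,3,2} = 0
G(18) = mex{4,1,4,3,2} = 0
G(19) = mex{0,4,0,4,3} = 1
G(20) = mex{0,0,5,0,3} = 1
G(21) = mex{1,0,1,5,4} = 2
G(22) = mex{1,1,4,1,0} = 2
G(23) = mex{2,1,0,4,5} = 3
Heap A: G(23) = 3.
Heap B: G(7) = 1.
Combined Grundy value = 3 ⊕ 1 = 2.
A winning move leaves total XOR = 0, i.e. changes one component's Grundy value g to g ⊕ X where X is the current total.
Heap A: need g' = 3⊕2 = 1. Options: 23−2→G=2, 23−3→G=1, 23−6→G=0, 23−7→G=4, 23−9→G=5. Hits: 1.
Heap B: need g' = 1⊕2 = 3. Options: 7−2→G=0, 7−3→G=2, 7−6→G=0, 7−7→G=0. Hits: 0.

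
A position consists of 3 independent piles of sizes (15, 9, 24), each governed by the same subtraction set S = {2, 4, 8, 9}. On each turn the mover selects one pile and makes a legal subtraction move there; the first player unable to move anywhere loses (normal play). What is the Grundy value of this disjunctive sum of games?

All piles use S = {2, 4, 8, 9}:
n :  0  1  2  3  4  5  6  7  8  9 10 11 12 13 14 15 16 17 18 19 20 21 22 23 24
G :  0  0  1  1  2  2  0  0  1  1  2  2  0  0  1  1  2  2  0  0  1  1  2  2  0
Pile A: G(15) = 1.
Pile B: G(9) = 1.
Pile C: G(24) = 0.
Combined Grundy value = 1 ⊕ 1 ⊕ 0 = 0.

0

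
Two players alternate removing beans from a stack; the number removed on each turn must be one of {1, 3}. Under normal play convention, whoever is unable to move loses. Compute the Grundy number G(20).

n :  0  1  2  3  4  5  6  7  8  9 10 11 12 13 14 15 16 17 18 19 20
G :  0  1  0  1  0  1  0  1  0  1  0  1  0  1  0  1  0  1  0  1  0

0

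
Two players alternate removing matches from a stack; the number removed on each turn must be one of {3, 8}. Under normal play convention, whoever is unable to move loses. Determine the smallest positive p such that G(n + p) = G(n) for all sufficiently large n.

11

n :  0  1  2  3  4  5  6  7  8  9 10 11 12 13 14 15 16 17 18 19 20 21 22 23
G :  0  0  0  1  1  1  0  0  2  1  1  0  0  0  1  1  1  0  0  2  1  1  0  0
G(n+11) = G(n) holds for n = 0,…,7 (a full window of length max(S) = 8), so the sequence is purely periodic with period 11.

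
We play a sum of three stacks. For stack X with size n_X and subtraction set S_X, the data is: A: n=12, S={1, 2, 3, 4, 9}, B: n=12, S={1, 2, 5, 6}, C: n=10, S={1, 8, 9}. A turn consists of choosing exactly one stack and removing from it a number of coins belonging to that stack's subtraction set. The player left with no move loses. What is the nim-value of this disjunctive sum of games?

Stack A, S = {1, 2, 3, 4, 9}:
n :  0  1  2  3  4  5  6  7  8  9 10 11 12
G :  0  1  2  3  4  0  1  2  3  4  0  1  2
G_A(12) = 2.
Stack B, S = {1, 2, 5, 6}:
n :  0  1  2  3  4  5  6  7  8  9 10 11 12
G :  0  1  2  0  1  2  3  0  1  2  0  1  2
G_B(12) = 2.
Stack C, S = {1, 8, 9}:
n :  0  1  2  3  4  5  6  7  8  9 10
G :  0  1  0  1  0  1  0  1  2  3  2
G_C(10) = 2.
Combined Grundy value = 2 ⊕ 2 ⊕ 2 = 2.

2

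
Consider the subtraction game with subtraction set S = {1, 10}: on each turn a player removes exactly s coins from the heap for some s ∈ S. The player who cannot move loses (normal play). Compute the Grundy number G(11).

0

n :  0  1  2  3  4  5  6  7  8  9 10 11
G :  0  1  0  1  0  1  0  1  0  1  2  0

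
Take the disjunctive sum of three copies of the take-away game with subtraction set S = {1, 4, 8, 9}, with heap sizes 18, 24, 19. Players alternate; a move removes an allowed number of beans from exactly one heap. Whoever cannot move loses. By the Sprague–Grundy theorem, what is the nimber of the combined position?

All heaps use S = {1, 4, 8, 9}:
G(0) = 0
G(1) = mex{0} = 1
G(2) = mex{1} = 0
G(3) = mex{0} = 1
G(4) = mex{1,0} = 2
G(5) = mex{2,1} = 0
G(6) = mex{0,0} = 1
G(7) = mex{1,1} = 0
G(8) = mex{0,2,0} = 1
G(9) = mex{1,0,1,0} = 2
G(10) = mex{2,1,0,1} = 3
G(11) = mex{3,0,1,0} = 2
G(12) = mex{2,1,2,1} = 0
G(13) = mex{0,2,0,2} = 1
G(14) = mex{1,3,1,0} = 2
G(15) = mex{2,2,0,1} = 3
G(16) = mex{3,0,1,0} = 2
G(17) = mex{2,1,2,1} = 0
G(18) = mex{0,2,3,2} = 1
G(19) = mex{1,3,2,3} = 0
G(20) = mex{0,2,0,2} = 1
G(21) = mex{1,0,1,0} = 2
G(22) = mex{2,1,2,1} = 0
G(23) = mex{0,0,3,2} = 1
G(24) = mex{1,1,2,3} = 0
Heap A: G(18) = 1.
Heap B: G(24) = 0.
Heap C: G(19) = 0.
Combined Grundy value = 1 ⊕ 0 ⊕ 0 = 1.

1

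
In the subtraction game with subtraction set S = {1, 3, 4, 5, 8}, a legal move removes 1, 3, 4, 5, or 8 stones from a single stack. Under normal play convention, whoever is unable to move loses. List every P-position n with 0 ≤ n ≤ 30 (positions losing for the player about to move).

n :  0  1  2  3  4  5  6  7  8  9 10 11 12 13 14 15 16 17 18 19 20 21 22 23 24 25 26 27 28 29 30
G :  0  1  0  1  2  3  2  3  4  0  1  0  1  2  3  2  3  4  0  1  0  1  2  3  2  3  4  0  1  0  1
P-positions are exactly the n with G(n) = 0.

0, 2, 9, 11, 18, 20, 27, 29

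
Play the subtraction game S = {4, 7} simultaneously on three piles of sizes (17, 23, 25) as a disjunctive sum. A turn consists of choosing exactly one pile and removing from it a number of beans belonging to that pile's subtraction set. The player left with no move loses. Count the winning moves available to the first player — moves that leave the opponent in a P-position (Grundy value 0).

All piles use S = {4, 7}:
n :  0  1  2  3  4  5  6  7  8  9 10 11 12 13 14 15 16 17 18 19 20 21 22 23 24 25
G :  0  0  0  0  1  1  1  1  2  2  2  0  0  0  0  1  1  1  1  2  2  2  0  0  0  0
Pile A: G(17) = 1.
Pile B: G(23) = 0.
Pile C: G(25) = 0.
Combined Grundy value = 1 ⊕ 0 ⊕ 0 = 1.
A winning move leaves total XOR = 0, i.e. changes one component's Grundy value g to g ⊕ X where X is the current total.
Pile A: need g' = 1⊕1 = 0. Options: 17−4→G=0, 17−7→G=2. Hits: 1.
Pile B: need g' = 0⊕1 = 1. Options: 23−4→G=2, 23−7→G=1. Hits: 1.
Pile C: need g' = 0⊕1 = 1. Options: 25−4→G=2, 25−7→G=1. Hits: 1.

3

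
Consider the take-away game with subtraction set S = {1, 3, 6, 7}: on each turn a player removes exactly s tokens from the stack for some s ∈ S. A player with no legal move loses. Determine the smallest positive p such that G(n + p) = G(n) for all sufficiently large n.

G(0) = 0
G(1) = mex{0} = 1
G(2) = mex{1} = 0
G(3) = mex{0,0} = 1
G(4) = mex{1,1} = 0
G(5) = mex{0,0} = 1
G(6) = mex{1,1,0} = 2
G(7) = mex{2,0,1,0} = 3
G(8) = mex{3,1,0,1} = 2
G(9) = mex{2,2,1,0} = 3
G(10) = mex{3,3,0,1} = 2
G(11) = mex{2,2,1,0} = 3
G(12) = mex{3,3,2,1} = 0
G(13) = mex{0,2,3,2} = 1
G(14) = mex{1,3,2,3} = 0
G(15) = mex{0,0,3,2} = 1
G(16) = mex{1,1,2,3} = 0
G(17) = mex{0,0,3,2} = 1
G(18) = mex{1,1,0,3} = 2
G(19) = mex{2,0,1,0} = 3
G(20) = mex{3,1,0,1} = 2
G(21) = mex{2,2,1,0} = 3
G(22) = mex{3,3,0,1} = 2
G(23) = mex{2,2,1,0} = 3
G(24) = mex{3,3,2,1} = 0
G(25) = mex{0,2,3,2} = 1
G(n+12) = G(n) holds for n = 0,…,6 (a full window of length max(S) = 7), so the sequence is purely periodic with period 12.

12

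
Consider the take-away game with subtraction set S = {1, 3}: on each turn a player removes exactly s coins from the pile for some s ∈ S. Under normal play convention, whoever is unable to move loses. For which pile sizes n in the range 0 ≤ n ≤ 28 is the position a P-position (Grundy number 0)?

n :  0  1  2  3  4  5  6  7  8  9 10 11 12 13 14 15 16 17 18 19 20 21 22 23 24 25 26 27 28
G :  0  1  0  1  0  1  0  1  0  1  0  1  0  1  0  1  0  1  0  1  0  1  0  1  0  1  0  1  0
P-positions are exactly the n with G(n) = 0.

0, 2, 4, 6, 8, 10, 12, 14, 16, 18, 20, 22, 24, 26, 28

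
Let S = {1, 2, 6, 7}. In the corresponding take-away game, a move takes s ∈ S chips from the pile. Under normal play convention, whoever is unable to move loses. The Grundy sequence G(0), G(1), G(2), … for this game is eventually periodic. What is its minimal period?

G(0) = 0
G(1) = mex{0} = 1
G(2) = mex{1,0} = 2
G(3) = mex{2,1} = 0
G(4) = mex{0,2} = 1
G(5) = mex{1,0} = 2
G(6) = mex{2,1,0} = 3
G(7) = mex{3,2,1,0} = 4
G(8) = mex{4,3,2,1} = 0
G(9) = mex{0,4,0,2} = 1
G(10) = mex{1,0,1,0} = 2
G(11) = mex{2,1,2,1} = 0
G(12) = mex{0,2,3,2} = 1
G(13) = mex{1,0,4,3} = 2
G(14) = mex{2,1,0,4} = 3
G(15) = mex{3,2,1,0} = 4
G(16) = mex{4,3,2,1} = 0
G(17) = mex{0,4,0,2} = 1
G(n+8) = G(n) holds for n = 0,…,6 (a full window of length max(S) = 7), so the sequence is purely periodic with period 8.

8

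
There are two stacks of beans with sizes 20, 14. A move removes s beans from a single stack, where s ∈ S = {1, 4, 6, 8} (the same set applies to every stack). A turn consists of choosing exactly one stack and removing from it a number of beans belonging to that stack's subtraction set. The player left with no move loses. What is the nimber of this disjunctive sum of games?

All stacks use S = {1, 4, 6, 8}:
n :  0  1  2  3  4  5  6  7  8  9 10 11 12 13 14 15 16 17 18 19 20
G :  0  1  0  1  2  0  1  0  1  2  3  2  0  1  0  1  2  0  1  0  1
Stack A: G(20) = 1.
Stack B: G(14) = 0.
Combined Grundy value = 1 ⊕ 0 = 1.

1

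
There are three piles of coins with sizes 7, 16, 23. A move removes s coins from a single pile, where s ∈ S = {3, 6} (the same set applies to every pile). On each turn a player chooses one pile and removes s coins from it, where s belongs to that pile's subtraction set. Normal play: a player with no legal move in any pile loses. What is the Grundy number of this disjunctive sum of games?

All piles use S = {3, 6}:
n :  0  1  2  3  4  5  6  7  8  9 10 11 12 13 14 15 16 17 18 19 20 21 22 23
G :  0  0  0  1  1  1  2  2  2  0  0  0  1  1  1  2  2  2  0  0  0  1  1  1
Pile A: G(7) = 2.
Pile B: G(16) = 2.
Pile C: G(23) = 1.
Combined Grundy value = 2 ⊕ 2 ⊕ 1 = 1.

1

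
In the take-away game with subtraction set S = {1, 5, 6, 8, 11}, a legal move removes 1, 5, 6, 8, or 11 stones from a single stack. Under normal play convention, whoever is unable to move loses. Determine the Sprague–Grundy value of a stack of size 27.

n :  0  1  2  3  4  5  6  7  8  9 10 11 12 13 14 15 16 17 18 19 20 21 22 23 24 25 26 27
G :  0  1  0  1  0  1  2  3  2  3  2  3  4  5  0  1  0  1  0  1  2  3  2  3  2  3  4  5

5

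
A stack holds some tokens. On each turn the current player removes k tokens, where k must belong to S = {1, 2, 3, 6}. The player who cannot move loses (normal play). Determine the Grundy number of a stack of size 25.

n :  0  1  2  3  4  5  6  7  8  9 10 11 12 13 14 15 16 17 18 19 20 21 22 23 24 25
G :  0  1  2  3  0  1  2  3  0  1  2  3  0  1  2  3  0  1  2  3  0  1  2  3  0  1

1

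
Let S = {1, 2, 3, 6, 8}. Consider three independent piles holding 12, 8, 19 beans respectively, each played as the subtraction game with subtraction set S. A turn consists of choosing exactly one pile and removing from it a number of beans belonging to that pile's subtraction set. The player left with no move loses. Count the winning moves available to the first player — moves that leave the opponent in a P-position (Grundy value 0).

2

All piles use S = {1, 2, 3, 6, 8}:
G(0) = 0
G(1) = mex{0} = 1
G(2) = mex{1,0} = 2
G(3) = mex{2,1,0} = 3
G(4) = mex{3,2,1} = 0
G(5) = mex{0,3,2} = 1
G(6) = mex{1,0,3,0} = 2
G(7) = mex{2,1,0,1} = 3
G(8) = mex{3,2,1,2,0} = 4
G(9) = mex{4,3,2,3,1} = 0
G(10) = mex{0,4,3,0,2} = 1
G(11) = mex{1,0,4,1,3} = 2
G(12) = mex{2,1,0,2,0} = 3
G(13) = mex{3,2,1,3,1} = 0
G(14) = mex{0,3,2,4,2} = 1
G(15) = mex{1,0,3,0,3} = 2
G(16) = mex{2,1,0,1,4} = 3
G(17) = mex{3,2,1,2,0} = 4
G(18) = mex{4,3,2,3,1} = 0
G(19) = mex{0,4,3,0,2} = 1
Pile A: G(12) = 3.
Pile B: G(8) = 4.
Pile C: G(19) = 1.
Combined Grundy value = 3 ⊕ 4 ⊕ 1 = 6.
A winning move leaves total XOR = 0, i.e. changes one component's Grundy value g to g ⊕ X where X is the current total.
Pile A: need g' = 3⊕6 = 5. Options: 12−1→G=2, 12−2→G=1, 12−3→G=0, 12−6→G=2, 12−8→G=0. Hits: 0.
Pile B: need g' = 4⊕6 = 2. Options: 8−1→G=3, 8−2→G=2, 8−3→G=1, 8−6→G=2, 8−8→G=0. Hits: 2.
Pile C: need g' = 1⊕6 = 7. Options: 19−1→G=0, 19−2→G=4, 19−3→G=3, 19−6→G=0, 19−8→G=2. Hits: 0.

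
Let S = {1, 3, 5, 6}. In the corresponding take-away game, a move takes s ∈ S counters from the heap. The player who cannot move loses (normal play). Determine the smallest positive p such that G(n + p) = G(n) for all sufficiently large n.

n :  0  1  2  3  4  5  6  7  8  9 10 11 12 13 14 15 16 17 18 19 20 21 22 23
G :  0  1  0  1  0  1  2  3  2  3  2  0  1  0  1  0  1  2  3  2  3  2  0  1
G(n+11) = G(n) holds for n = 0,…,5 (a full window of length max(S) = 6), so the sequence is purely periodic with period 11.

11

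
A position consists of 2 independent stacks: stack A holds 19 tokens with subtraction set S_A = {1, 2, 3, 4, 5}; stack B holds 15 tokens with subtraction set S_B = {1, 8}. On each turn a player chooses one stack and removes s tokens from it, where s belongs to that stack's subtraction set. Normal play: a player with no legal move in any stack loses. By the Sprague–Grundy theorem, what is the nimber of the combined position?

Stack A, S = {1, 2, 3, 4, 5}:
G(0) = 0
G(1) = mex{0} = 1
G(2) = mex{1,0} = 2
G(3) = mex{2,1,0} = 3
G(4) = mex{3,2,1,0} = 4
G(5) = mex{4,3,2,1,0} = 5
G(6) = mex{5,4,3,2,1} = 0
G(7) = mex{0,5,4,3,2} = 1
G(8) = mex{1,0,5,4,3} = 2
G(9) = mex{2,1,0,5,4} = 3
G(10) = mex{3,2,1,0,5} = 4
G(11) = mex{4,3,2,1,0} = 5
G(12) = mex{5,4,3,2,1} = 0
G(13) = mex{0,5,4,3,2} = 1
G(14) = mex{1,0,5,4,3} = 2
G(15) = mex{2,1,0,5,4} = 3
G(16) = mex{3,2,1,0,5} = 4
G(17) = mex{4,3,2,1,0} = 5
G(18) = mex{5,4,3,2,1} = 0
G(19) = mex{0,5,4,3,2} = 1
G_A(19) = 1.
Stack B, S = {1, 8}:
n :  0  1  2  3  4  5  6  7  8  9 10 11 12 13 14 15
G :  0  1  0  1  0  1  0  1  2  0  1  0  1  0  1  0
G_B(15) = 0.
Combined Grundy value = 1 ⊕ 0 = 1.

1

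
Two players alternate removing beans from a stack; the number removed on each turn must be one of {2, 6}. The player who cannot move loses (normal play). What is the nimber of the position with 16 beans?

G(0) = 0
G(1) = mex{} = 0
G(2) = mex{0} = 1
G(3) = mex{0} = 1
G(4) = mex{1} = 0
G(5) = mex{1} = 0
G(6) = mex{0,0} = 1
G(7) = mex{0,0} = 1
G(8) = mex{1,1} = 0
G(9) = mex{1,1} = 0
G(10) = mex{0,0} = 1
G(11) = mex{0,0} = 1
G(12) = mex{1,1} = 0
G(13) = mex{1,1} = 0
G(14) = mex{0,0} = 1
G(15) = mex{0,0} = 1
G(16) = mex{1,1} = 0

0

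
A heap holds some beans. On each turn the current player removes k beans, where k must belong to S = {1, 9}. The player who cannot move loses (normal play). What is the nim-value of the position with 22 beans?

G(0) = 0
G(1) = mex{0} = 1
G(2) = mex{1} = 0
G(3) = mex{0} = 1
G(4) = mex{1} = 0
G(5) = mex{0} = 1
G(6) = mex{1} = 0
G(7) = mex{0} = 1
G(8) = mex{1} = 0
G(9) = mex{0,0} = 1
G(10) = mex{1,1} = 0
G(11) = mex{0,0} = 1
G(12) = mex{1,1} = 0
G(13) = mex{0,0} = 1
G(14) = mex{1,1} = 0
G(15) = mex{0,0} = 1
G(16) = mex{1,1} = 0
G(17) = mex{0,0} = 1
G(18) = mex{1,1} = 0
G(19) = mex{0,0} = 1
G(20) = mex{1,1} = 0
G(21) = mex{0,0} = 1
G(22) = mex{1,1} = 0

0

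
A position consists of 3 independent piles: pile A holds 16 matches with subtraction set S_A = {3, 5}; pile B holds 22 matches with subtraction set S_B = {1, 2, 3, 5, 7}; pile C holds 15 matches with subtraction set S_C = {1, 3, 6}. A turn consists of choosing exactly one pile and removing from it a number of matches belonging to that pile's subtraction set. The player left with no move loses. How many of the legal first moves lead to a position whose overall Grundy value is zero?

Pile A, S = {3, 5}:
n :  0  1  2  3  4  5  6  7  8  9 10 11 12 13 14 15 16
G :  0  0  0  1  1  1  2  2  0  0  0  1  1  1  2  2  0
G_A(16) = 0.
Pile B, S = {1, 2, 3, 5, 7}:
G(0) = 0
G(1) = mex{0} = 1
G(2) = mex{1,0} = 2
G(3) = mex{2,1,0} = 3
G(4) = mex{3,2,1} = 0
G(5) = mex{0,3,2,0} = 1
G(6) = mex{1,0,3,1} = 2
G(7) = mex{2,1,0,2,0} = 3
G(8) = mex{3,2,1,3,1} = 0
G(9) = mex{0,3,2,0,2} = 1
G(10) = mex{1,0,3,1,3} = 2
G(11) = mex{2,1,0,2,0} = 3
G(12) = mex{3,2,1,3,1} = 0
G(13) = mex{0,3,2,0,2} = 1
G(14) = mex{1,0,3,1,3} = 2
G(15) = mex{2,1,0,2,0} = 3
G(16) = mex{3,2,1,3,1} = 0
G(17) = mex{0,3,2,0,2} = 1
G(18) = mex{1,0,3,1,3} = 2
G(19) = mex{2,1,0,2,0} = 3
G(20) = mex{3,2,1,3,1} = 0
G(21) = mex{0,3,2,0,2} = 1
G(22) = mex{1,0,3,1,3} = 2
G_B(22) = 2.
Pile C, S = {1, 3, 6}:
G(0) = 0
G(1) = mex{0} = 1
G(2) = mex{1} = 0
G(3) = mex{0,0} = 1
G(4) = mex{1,1} = 0
G(5) = mex{0,0} = 1
G(6) = mex{1,1,0} = 2
G(7) = mex{2,0,1} = 3
G(8) = mex{3,1,0} = 2
G(9) = mex{2,2,1} = 0
G(10) = mex{0,3,0} = 1
G(11) = mex{1,2,1} = 0
G(12) = mex{0,0,2} = 1
G(13) = mex{1,1,3} = 0
G(14) = mex{0,0,2} = 1
G(15) = mex{1,1,0} = 2
G_C(15) = 2.
Combined Grundy value = 0 ⊕ 2 ⊕ 2 = 0.
A winning move leaves total XOR = 0, i.e. changes one component's Grundy value g to g ⊕ X where X is the current total.
Pile A: target g' = 0⊕0 = 0, but every legal move changes the Grundy value (mex property), so 0 moves.
Pile B: target g' = 2⊕0 = 2, but every legal move changes the Grundy value (mex property), so 0 moves.
Pile C: target g' = 2⊕0 = 2, but every legal move changes the Grundy value (mex property), so 0 moves.

0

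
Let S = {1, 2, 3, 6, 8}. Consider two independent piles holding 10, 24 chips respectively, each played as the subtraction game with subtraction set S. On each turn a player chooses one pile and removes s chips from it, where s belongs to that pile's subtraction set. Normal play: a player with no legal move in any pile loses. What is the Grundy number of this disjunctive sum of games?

All piles use S = {1, 2, 3, 6, 8}:
n :  0  1  2  3  4  5  6  7  8  9 10 11 12 13 14 15 16 17 18 19 20 21 22 23 24
G :  0  1  2  3  0  1  2  3  4  0  1  2  3  0  1  2  3  4  0  1  2  3  0  1  2
Pile A: G(10) = 1.
Pile B: G(24) = 2.
Combined Grundy value = 1 ⊕ 2 = 3.

3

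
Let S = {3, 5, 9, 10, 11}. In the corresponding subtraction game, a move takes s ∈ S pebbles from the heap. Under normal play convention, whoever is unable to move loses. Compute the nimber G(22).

0

G(0) = 0
G(1) = mex{} = 0
G(2) = mex{} = 0
G(3) = mex{0} = 1
G(4) = mex{0} = 1
G(5) = mex{0,0} = 1
G(6) = mex{1,0} = 2
G(7) = mex{1,0} = 2
G(8) = mex{1,1} = 0
G(9) = mex{2,1,0} = 3
G(10) = mex{2,1,0,0} = 3
G(11) = mex{0,2,0,0,0} = 1
G(12) = mex{3,2,1,0,0} = 4
G(13) = mex{3,0,1,1,0} = 2
G(14) = mex{1,3,1,1,1} = 0
G(15) = mex{4,3,2,1,1} = 0
G(16) = mex{2,1,2,2,1} = 0
G(17) = mex{0,4,0,2,2} = 1
G(18) = mex{0,2,3,0,2} = 1
G(19) = mex{0,0,3,3,0} = 1
G(20) = mex{1,0,1,3,3} = 2
G(21) = mex{1,0,4,1,3} = 2
G(22) = mex{1,1,2,4,1} = 0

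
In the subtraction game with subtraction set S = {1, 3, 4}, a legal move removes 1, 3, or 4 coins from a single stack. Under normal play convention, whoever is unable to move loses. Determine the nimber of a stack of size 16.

G(0) = 0
G(1) = mex{0} = 1
G(2) = mex{1} = 0
G(3) = mex{0,0} = 1
G(4) = mex{1,1,0} = 2
G(5) = mex{2,0,1} = 3
G(6) = mex{3,1,0} = 2
G(7) = mex{2,2,1} = 0
G(8) = mex{0,3,2} = 1
G(9) = mex{1,2,3} = 0
G(10) = mex{0,0,2} = 1
G(11) = mex{1,1,0} = 2
G(12) = mex{2,0,1} = 3
G(13) = mex{3,1,0} = 2
G(14) = mex{2,2,1} = 0
G(15) = mex{0,3,2} = 1
G(16) = mex{1,2,3} = 0

0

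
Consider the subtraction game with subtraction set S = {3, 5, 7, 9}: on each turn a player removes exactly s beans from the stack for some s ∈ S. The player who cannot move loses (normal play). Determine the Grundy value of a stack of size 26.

n :  0  1  2  3  4  5  6  7  8  9 10 11 12 13 14 15 16 17 18 19 20 21 22 23 24 25 26
G :  0  0  0  1  1  1  2  2  2  3  3  3  0  0  0  1  1  1  2  2  2  3  3  3  0  0  0

0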